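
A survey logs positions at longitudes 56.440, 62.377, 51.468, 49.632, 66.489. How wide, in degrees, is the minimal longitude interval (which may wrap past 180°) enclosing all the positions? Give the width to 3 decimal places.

Sort the longitudes: +49.632°, +51.468°, +56.440°, +62.377°, +66.489°.
Eastward gaps between consecutive values (wrapping around): 1.836°, 4.972°, 5.937°, 4.112°, 343.143°.
Largest gap = 343.143° ⇒ minimal covering band is its complement: 360° − 343.143° = 16.857°.
Band runs from +49.632° eastward to +66.489°.

16.857°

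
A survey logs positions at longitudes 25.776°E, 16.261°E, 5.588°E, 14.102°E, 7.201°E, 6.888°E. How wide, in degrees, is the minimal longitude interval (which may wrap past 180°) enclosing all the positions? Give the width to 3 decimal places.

Sort the longitudes: +5.588°, +6.888°, +7.201°, +14.102°, +16.261°, +25.776°.
Eastward gaps between consecutive values (wrapping around): 1.300°, 0.313°, 6.901°, 2.159°, 9.515°, 339.812°.
Largest gap = 339.812° ⇒ minimal covering band is its complement: 360° − 339.812° = 20.188°.
Band runs from +5.588° eastward to +25.776°.

20.188°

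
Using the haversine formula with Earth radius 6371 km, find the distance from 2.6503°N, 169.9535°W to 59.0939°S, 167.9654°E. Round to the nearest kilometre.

Δλ = 167.9654 − -169.9535 = 337.9189°; wrapped into (−180°, 180°]: -22.0811°.
Δφ = -59.0939 − 2.6503 = -61.7442°.
a = sin²(Δφ/2) + cos φ₁ · cos φ₂ · sin²(Δλ/2) = 0.282112.
c = 2·atan2(√a, √(1−a)) = 1.11990 rad → d = 6371·c ≈ 7134.86 km.

7135 km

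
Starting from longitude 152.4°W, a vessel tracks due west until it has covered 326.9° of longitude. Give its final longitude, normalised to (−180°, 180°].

Start at -152.4°; shift −326.9° → -479.3°.
-479.3° lies outside (−180°, 180°]; add 360° → -119.3°.

119.3°W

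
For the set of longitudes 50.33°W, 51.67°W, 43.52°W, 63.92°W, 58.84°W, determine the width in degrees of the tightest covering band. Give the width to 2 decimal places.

Sort the longitudes: -63.92°, -58.84°, -51.67°, -50.33°, -43.52°.
Eastward gaps between consecutive values (wrapping around): 5.08°, 7.17°, 1.34°, 6.81°, 339.60°.
Largest gap = 339.60° ⇒ minimal covering band is its complement: 360° − 339.60° = 20.40°.
Band runs from -63.92° eastward to -43.52°.

20.40°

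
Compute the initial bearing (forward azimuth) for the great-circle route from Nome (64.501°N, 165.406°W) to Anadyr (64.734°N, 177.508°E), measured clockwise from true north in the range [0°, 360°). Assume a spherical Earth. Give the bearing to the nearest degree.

Δλ = 177.508 − -165.406 = 342.914°; wrapped into (−180°, 180°]: -17.086°.
θ = atan2( sin Δλ · cos φ₂ , cos φ₁ · sin φ₂ − sin φ₁ · cos φ₂ · cos Δλ )
  = atan2(-0.12540, 0.02107) = -80.463° → normalised to [0°, 360°): 279.537°.

280°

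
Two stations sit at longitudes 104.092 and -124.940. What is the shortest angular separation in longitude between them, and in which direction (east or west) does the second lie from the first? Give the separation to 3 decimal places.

130.968° east

Raw difference: -124.940 − 104.092 = -229.032°.
Normalise into (−180°, 180°]: -229.032° + 360° = 130.968°.
Positive ⇒ the second point lies to the east; separation 130.968°.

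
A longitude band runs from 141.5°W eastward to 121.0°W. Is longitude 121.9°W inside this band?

Band width going east from -141.5° to -121.0°: ((-121.0 − -141.5) mod 360) = 20.5°.
Offset of -121.9° east of the west edge: ((-121.9 − -141.5) mod 360) = 19.6°.
19.6° ≤ 20.5° ⇒ inside.

Yes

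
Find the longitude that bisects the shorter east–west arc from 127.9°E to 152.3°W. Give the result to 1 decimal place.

Signed shortest Δλ from +127.9° to -152.3° is +79.8°.
Midpoint longitude = +127.9° + (+79.8°)/2 = +127.9° + 39.9° = +167.8°.
(The naïve average (+127.9 + -152.3)/2 = -12.2° is on the wrong side of the globe.)

167.8°E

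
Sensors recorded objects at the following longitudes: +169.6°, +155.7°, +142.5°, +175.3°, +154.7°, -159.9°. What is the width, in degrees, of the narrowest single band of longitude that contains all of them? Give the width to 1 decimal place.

57.6°

Sort the longitudes: -159.9°, +142.5°, +154.7°, +155.7°, +169.6°, +175.3°.
Eastward gaps between consecutive values (wrapping around): 302.4°, 12.2°, 1.0°, 13.9°, 5.7°, 24.8°.
Largest gap = 302.4° ⇒ minimal covering band is its complement: 360° − 302.4° = 57.6°.
Band runs from +142.5° eastward to -159.9°, crossing the antimeridian.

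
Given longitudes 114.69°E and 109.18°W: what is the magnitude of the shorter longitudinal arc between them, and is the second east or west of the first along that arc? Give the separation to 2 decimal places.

136.13° east

Raw difference: -109.18 − 114.69 = -223.87°.
Normalise into (−180°, 180°]: -223.87° + 360° = 136.13°.
Positive ⇒ the second point lies to the east; separation 136.13°.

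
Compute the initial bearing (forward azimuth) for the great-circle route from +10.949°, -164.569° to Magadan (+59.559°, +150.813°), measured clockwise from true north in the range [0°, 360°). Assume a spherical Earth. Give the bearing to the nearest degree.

Δλ = 150.813 − -164.569 = 315.382°; wrapped into (−180°, 180°]: -44.618°.
θ = atan2( sin Δλ · cos φ₂ , cos φ₁ · sin φ₂ − sin φ₁ · cos φ₂ · cos Δλ )
  = atan2(-0.35586, 0.77796) = -24.581° → normalised to [0°, 360°): 335.419°.

335°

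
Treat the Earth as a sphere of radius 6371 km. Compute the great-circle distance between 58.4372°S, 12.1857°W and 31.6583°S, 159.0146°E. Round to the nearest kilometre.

Δλ = 159.0146 − -12.1857 = 171.2003°.
Δφ = -31.6583 − -58.4372 = 26.7789°.
a = sin²(Δφ/2) + cos φ₁ · cos φ₂ · sin²(Δλ/2) = 0.496544.
c = 2·atan2(√a, √(1−a)) = 1.56389 rad → d = 6371·c ≈ 9963.51 km.

9964 km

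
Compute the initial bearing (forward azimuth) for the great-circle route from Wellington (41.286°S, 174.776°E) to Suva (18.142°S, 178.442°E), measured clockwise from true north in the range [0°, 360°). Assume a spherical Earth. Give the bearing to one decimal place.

Δλ = 178.442 − 174.776 = 3.666°.
θ = atan2( sin Δλ · cos φ₂ , cos φ₁ · sin φ₂ − sin φ₁ · cos φ₂ · cos Δλ )
  = atan2(0.06076, 0.39176) = 8.816° → normalised to [0°, 360°): 8.816°.

8.8°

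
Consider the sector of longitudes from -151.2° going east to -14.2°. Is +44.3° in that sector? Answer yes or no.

No

Band width going east from -151.2° to -14.2°: ((-14.2 − -151.2) mod 360) = 137.0°.
Offset of +44.3° east of the west edge: ((44.3 − -151.2) mod 360) = 195.5°.
195.5° > 137.0° ⇒ outside.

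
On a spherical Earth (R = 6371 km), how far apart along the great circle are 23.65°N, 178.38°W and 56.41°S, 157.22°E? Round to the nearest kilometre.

9194 km

Δλ = 157.22 − -178.38 = 335.60°; wrapped into (−180°, 180°]: -24.40°.
Δφ = -56.41 − 23.65 = -80.06°.
a = sin²(Δφ/2) + cos φ₁ · cos φ₂ · sin²(Δλ/2) = 0.436324.
c = 2·atan2(√a, √(1−a)) = 1.44310 rad → d = 6371·c ≈ 9193.97 km.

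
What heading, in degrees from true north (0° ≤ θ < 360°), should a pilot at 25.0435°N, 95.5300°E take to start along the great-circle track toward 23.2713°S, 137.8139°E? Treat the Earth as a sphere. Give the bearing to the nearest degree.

Δλ = 137.8139 − 95.5300 = 42.2839°.
θ = atan2( sin Δλ · cos φ₂ , cos φ₁ · sin φ₂ − sin φ₁ · cos φ₂ · cos Δλ )
  = atan2(0.61807, -0.64563) = 136.250° → normalised to [0°, 360°): 136.250°.

136°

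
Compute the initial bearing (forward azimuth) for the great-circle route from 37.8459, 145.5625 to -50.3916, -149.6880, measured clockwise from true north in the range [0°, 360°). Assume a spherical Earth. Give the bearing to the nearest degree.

Δλ = -149.6880 − 145.5625 = -295.2505°; wrapped into (−180°, 180°]: 64.7495°.
θ = atan2( sin Δλ · cos φ₂ , cos φ₁ · sin φ₂ − sin φ₁ · cos φ₂ · cos Δλ )
  = atan2(0.57662, -0.77523) = 143.358° → normalised to [0°, 360°): 143.358°.

143°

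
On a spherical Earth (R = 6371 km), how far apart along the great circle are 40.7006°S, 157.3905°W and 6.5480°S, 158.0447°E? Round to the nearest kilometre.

Δλ = 158.0447 − -157.3905 = 315.4352°; wrapped into (−180°, 180°]: -44.5648°.
Δφ = -6.5480 − -40.7006 = 34.1526°.
a = sin²(Δφ/2) + cos φ₁ · cos φ₂ · sin²(Δλ/2) = 0.194513.
c = 2·atan2(√a, √(1−a)) = 0.91351 rad → d = 6371·c ≈ 5819.95 km.

5820 km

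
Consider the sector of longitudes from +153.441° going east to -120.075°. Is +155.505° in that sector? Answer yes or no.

Yes

Band width going east from +153.441° to -120.075°: ((-120.075 − 153.441) mod 360) = 86.484°.
Offset of +155.505° east of the west edge: ((155.505 − 153.441) mod 360) = 2.064°.
2.064° ≤ 86.484° ⇒ inside.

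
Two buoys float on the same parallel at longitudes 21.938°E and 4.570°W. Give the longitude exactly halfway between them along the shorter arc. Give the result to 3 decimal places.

8.684°E

Signed shortest Δλ from +21.938° to -4.570° is -26.508°.
Midpoint longitude = +21.938° + (-26.508°)/2 = +21.938° − 13.254° = +8.684°.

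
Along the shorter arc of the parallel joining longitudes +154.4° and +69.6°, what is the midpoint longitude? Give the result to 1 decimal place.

+112.0°

Signed shortest Δλ from +154.4° to +69.6° is -84.8°.
Midpoint longitude = +154.4° + (-84.8°)/2 = +154.4° − 42.4° = +112.0°.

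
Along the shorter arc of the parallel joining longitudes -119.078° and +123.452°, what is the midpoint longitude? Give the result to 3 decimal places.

Signed shortest Δλ from -119.078° to +123.452° is -117.470°.
Midpoint longitude = -119.078° + (-117.470°)/2 = -119.078° − 58.735° = -177.813°.
(The naïve average (-119.078 + +123.452)/2 = 2.187° is on the wrong side of the globe.)

-177.813°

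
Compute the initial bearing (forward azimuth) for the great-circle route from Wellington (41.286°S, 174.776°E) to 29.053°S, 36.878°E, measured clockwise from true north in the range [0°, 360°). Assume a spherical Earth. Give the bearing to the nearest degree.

Δλ = 36.878 − 174.776 = -137.898°.
θ = atan2( sin Δλ · cos φ₂ , cos φ₁ · sin φ₂ − sin φ₁ · cos φ₂ · cos Δλ )
  = atan2(-0.58609, -0.79286) = -143.528° → normalised to [0°, 360°): 216.472°.

216°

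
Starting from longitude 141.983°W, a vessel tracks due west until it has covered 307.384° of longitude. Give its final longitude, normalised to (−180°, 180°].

89.367°W

Start at -141.983°; shift −307.384° → -449.367°.
-449.367° lies outside (−180°, 180°]; add 360° → -89.367°.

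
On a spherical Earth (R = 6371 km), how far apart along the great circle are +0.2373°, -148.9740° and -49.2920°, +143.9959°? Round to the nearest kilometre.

8389 km

Δλ = 143.9959 − -148.9740 = 292.9699°; wrapped into (−180°, 180°]: -67.0301°.
Δφ = -49.2920 − 0.2373 = -49.5293°.
a = sin²(Δφ/2) + cos φ₁ · cos φ₂ · sin²(Δλ/2) = 0.374310.
c = 2·atan2(√a, √(1−a)) = 1.31669 rad → d = 6371·c ≈ 8388.64 km.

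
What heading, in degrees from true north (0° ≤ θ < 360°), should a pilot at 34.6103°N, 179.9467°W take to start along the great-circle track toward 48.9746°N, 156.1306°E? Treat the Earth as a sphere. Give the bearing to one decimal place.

Δλ = 156.1306 − -179.9467 = 336.0773°; wrapped into (−180°, 180°]: -23.9227°.
θ = atan2( sin Δλ · cos φ₂ , cos φ₁ · sin φ₂ − sin φ₁ · cos φ₂ · cos Δλ )
  = atan2(-0.26617, 0.28011) = -43.538° → normalised to [0°, 360°): 316.462°.

316.5°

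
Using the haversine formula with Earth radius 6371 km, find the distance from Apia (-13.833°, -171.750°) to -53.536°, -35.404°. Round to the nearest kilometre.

Δλ = -35.404 − -171.750 = 136.346°.
Δφ = -53.536 − -13.833 = -39.703°.
a = sin²(Δφ/2) + cos φ₁ · cos φ₂ · sin²(Δλ/2) = 0.612622.
c = 2·atan2(√a, √(1−a)) = 1.79799 rad → d = 6371·c ≈ 11455.00 km.

11455 km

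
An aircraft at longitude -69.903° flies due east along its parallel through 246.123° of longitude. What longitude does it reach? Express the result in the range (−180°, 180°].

+176.220°

Start at -69.903°; shift +246.123° → +176.220°.
+176.220° already lies in (−180°, 180°].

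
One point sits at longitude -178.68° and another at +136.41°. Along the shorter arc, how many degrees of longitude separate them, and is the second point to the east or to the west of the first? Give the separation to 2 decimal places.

44.91° west

Raw difference: 136.41 − -178.68 = 315.09°.
Normalise into (−180°, 180°]: 315.09° − 360° = -44.91°.
Negative ⇒ the second point lies to the west; separation 44.91°.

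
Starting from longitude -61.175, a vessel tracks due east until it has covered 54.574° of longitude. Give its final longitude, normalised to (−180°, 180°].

-6.601°

Start at -61.175°; shift +54.574° → -6.601°.
-6.601° already lies in (−180°, 180°].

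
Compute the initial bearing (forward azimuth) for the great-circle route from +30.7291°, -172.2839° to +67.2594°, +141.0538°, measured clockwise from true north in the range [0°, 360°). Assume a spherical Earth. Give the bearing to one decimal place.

336.8°

Δλ = 141.0538 − -172.2839 = 313.3377°; wrapped into (−180°, 180°]: -46.6623°.
θ = atan2( sin Δλ · cos φ₂ , cos φ₁ · sin φ₂ − sin φ₁ · cos φ₂ · cos Δλ )
  = atan2(-0.28115, 0.65721) = -23.161° → normalised to [0°, 360°): 336.839°.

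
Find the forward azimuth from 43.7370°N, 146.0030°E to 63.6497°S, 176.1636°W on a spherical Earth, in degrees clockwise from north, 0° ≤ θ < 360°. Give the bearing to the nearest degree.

163°

Δλ = -176.1636 − 146.0030 = -322.1666°; wrapped into (−180°, 180°]: 37.8334°.
θ = atan2( sin Δλ · cos φ₂ , cos φ₁ · sin φ₂ − sin φ₁ · cos φ₂ · cos Δλ )
  = atan2(0.27225, -0.88981) = 162.988° → normalised to [0°, 360°): 162.988°.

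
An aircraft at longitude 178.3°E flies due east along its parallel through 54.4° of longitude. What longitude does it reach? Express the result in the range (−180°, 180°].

Start at +178.3°; shift +54.4° → +232.7°.
+232.7° lies outside (−180°, 180°]; subtract 360° → -127.3°.

127.3°W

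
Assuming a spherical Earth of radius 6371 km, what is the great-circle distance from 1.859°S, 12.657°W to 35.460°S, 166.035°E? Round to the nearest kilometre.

15863 km

Δλ = 166.035 − -12.657 = 178.692°.
Δφ = -35.460 − -1.859 = -33.601°.
a = sin²(Δφ/2) + cos φ₁ · cos φ₂ · sin²(Δλ/2) = 0.897530.
c = 2·atan2(√a, √(1−a)) = 2.48990 rad → d = 6371·c ≈ 15863.17 km.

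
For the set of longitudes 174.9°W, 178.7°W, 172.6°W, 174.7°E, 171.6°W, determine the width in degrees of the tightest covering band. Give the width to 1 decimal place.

Sort the longitudes: -178.7°, -174.9°, -172.6°, -171.6°, +174.7°.
Eastward gaps between consecutive values (wrapping around): 3.8°, 2.3°, 1.0°, 346.3°, 6.6°.
Largest gap = 346.3° ⇒ minimal covering band is its complement: 360° − 346.3° = 13.7°.
Band runs from +174.7° eastward to -171.6°, crossing the antimeridian.

13.7°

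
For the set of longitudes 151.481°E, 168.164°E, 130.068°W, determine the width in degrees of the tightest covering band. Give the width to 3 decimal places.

78.451°

Sort the longitudes: -130.068°, +151.481°, +168.164°.
Eastward gaps between consecutive values (wrapping around): 281.549°, 16.683°, 61.768°.
Largest gap = 281.549° ⇒ minimal covering band is its complement: 360° − 281.549° = 78.451°.
Band runs from +151.481° eastward to -130.068°, crossing the antimeridian.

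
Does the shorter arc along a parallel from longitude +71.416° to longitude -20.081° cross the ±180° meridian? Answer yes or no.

Signed shortest Δλ = ((-20.081 − 71.416 + 180) mod 360) − 180 = -91.497°.
Going west by 91.497° from +71.416° reaches -20.081° without touching 180°.

No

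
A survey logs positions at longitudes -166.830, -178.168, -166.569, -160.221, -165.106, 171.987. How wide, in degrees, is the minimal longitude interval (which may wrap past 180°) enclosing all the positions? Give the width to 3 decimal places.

Sort the longitudes: -178.168°, -166.830°, -166.569°, -165.106°, -160.221°, +171.987°.
Eastward gaps between consecutive values (wrapping around): 11.338°, 0.261°, 1.463°, 4.885°, 332.208°, 9.845°.
Largest gap = 332.208° ⇒ minimal covering band is its complement: 360° − 332.208° = 27.792°.
Band runs from +171.987° eastward to -160.221°, crossing the antimeridian.

27.792°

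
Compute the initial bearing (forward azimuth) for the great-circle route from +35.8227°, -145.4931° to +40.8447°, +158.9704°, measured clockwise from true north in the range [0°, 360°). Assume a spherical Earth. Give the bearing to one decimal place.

294.2°

Δλ = 158.9704 − -145.4931 = 304.4635°; wrapped into (−180°, 180°]: -55.5365°.
θ = atan2( sin Δλ · cos φ₂ , cos φ₁ · sin φ₂ − sin φ₁ · cos φ₂ · cos Δλ )
  = atan2(-0.62371, 0.27975) = -65.843° → normalised to [0°, 360°): 294.157°.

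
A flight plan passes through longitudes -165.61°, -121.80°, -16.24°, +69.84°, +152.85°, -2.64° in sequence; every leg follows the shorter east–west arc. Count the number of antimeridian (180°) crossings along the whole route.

0

Leg 1: -165.61° → -121.80°, shortest Δλ = 43.81° (east) — does not cross 180°.
Leg 2: -121.80° → -16.24°, shortest Δλ = 105.56° (east) — does not cross 180°.
Leg 3: -16.24° → +69.84°, shortest Δλ = 86.08° (east) — does not cross 180°.
Leg 4: +69.84° → +152.85°, shortest Δλ = 83.01° (east) — does not cross 180°.
Leg 5: +152.85° → -2.64°, shortest Δλ = -155.49° (west) — does not cross 180°.
Total crossings: 0.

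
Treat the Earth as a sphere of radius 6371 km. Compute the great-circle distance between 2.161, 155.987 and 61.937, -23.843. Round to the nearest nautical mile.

Δλ = -23.843 − 155.987 = -179.830°.
Δφ = 61.937 − 2.161 = 59.776°.
a = sin²(Δφ/2) + cos φ₁ · cos φ₂ · sin²(Δλ/2) = 0.718416.
c = 2·atan2(√a, √(1−a)) = 2.02287 rad → d = 6371·c ≈ 12887.70 km ≈ 6958.80 nmi.

6959 nmi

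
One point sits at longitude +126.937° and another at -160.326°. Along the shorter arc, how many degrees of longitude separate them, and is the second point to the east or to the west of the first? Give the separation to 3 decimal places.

72.737° east

Raw difference: -160.326 − 126.937 = -287.263°.
Normalise into (−180°, 180°]: -287.263° + 360° = 72.737°.
Positive ⇒ the second point lies to the east; separation 72.737°.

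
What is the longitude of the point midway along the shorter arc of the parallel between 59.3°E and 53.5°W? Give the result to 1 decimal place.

2.9°E

Signed shortest Δλ from +59.3° to -53.5° is -112.8°.
Midpoint longitude = +59.3° + (-112.8°)/2 = +59.3° − 56.4° = +2.9°.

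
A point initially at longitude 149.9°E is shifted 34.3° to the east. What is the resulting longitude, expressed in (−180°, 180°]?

175.8°W

Start at +149.9°; shift +34.3° → +184.2°.
+184.2° lies outside (−180°, 180°]; subtract 360° → -175.8°.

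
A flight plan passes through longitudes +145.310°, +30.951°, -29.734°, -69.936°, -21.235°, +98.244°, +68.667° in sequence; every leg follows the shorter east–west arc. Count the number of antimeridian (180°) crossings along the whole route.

0

Leg 1: +145.310° → +30.951°, shortest Δλ = -114.359° (west) — does not cross 180°.
Leg 2: +30.951° → -29.734°, shortest Δλ = -60.685° (west) — does not cross 180°.
Leg 3: -29.734° → -69.936°, shortest Δλ = -40.202° (west) — does not cross 180°.
Leg 4: -69.936° → -21.235°, shortest Δλ = 48.701° (east) — does not cross 180°.
Leg 5: -21.235° → +98.244°, shortest Δλ = 119.479° (east) — does not cross 180°.
Leg 6: +98.244° → +68.667°, shortest Δλ = -29.577° (west) — does not cross 180°.
Total crossings: 0.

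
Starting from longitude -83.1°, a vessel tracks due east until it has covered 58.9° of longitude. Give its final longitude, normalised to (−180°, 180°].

Start at -83.1°; shift +58.9° → -24.2°.
-24.2° already lies in (−180°, 180°].

-24.2°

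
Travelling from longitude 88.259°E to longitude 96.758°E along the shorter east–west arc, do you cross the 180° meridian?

Signed shortest Δλ = ((96.758 − 88.259 + 180) mod 360) − 180 = 8.499°.
Going east by 8.499° from +88.259° reaches +96.758° without touching 180°.

No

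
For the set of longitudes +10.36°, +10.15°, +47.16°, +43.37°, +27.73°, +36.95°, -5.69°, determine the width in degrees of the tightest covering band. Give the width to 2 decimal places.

52.85°

Sort the longitudes: -5.69°, +10.15°, +10.36°, +27.73°, +36.95°, +43.37°, +47.16°.
Eastward gaps between consecutive values (wrapping around): 15.84°, 0.21°, 17.37°, 9.22°, 6.42°, 3.79°, 307.15°.
Largest gap = 307.15° ⇒ minimal covering band is its complement: 360° − 307.15° = 52.85°.
Band runs from -5.69° eastward to +47.16°.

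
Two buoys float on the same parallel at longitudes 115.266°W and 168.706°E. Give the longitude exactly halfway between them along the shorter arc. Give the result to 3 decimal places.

Signed shortest Δλ from -115.266° to +168.706° is -76.028°.
Midpoint longitude = -115.266° + (-76.028°)/2 = -115.266° − 38.014° = -153.280°.
(The naïve average (-115.266 + +168.706)/2 = 26.72° is on the wrong side of the globe.)

153.280°W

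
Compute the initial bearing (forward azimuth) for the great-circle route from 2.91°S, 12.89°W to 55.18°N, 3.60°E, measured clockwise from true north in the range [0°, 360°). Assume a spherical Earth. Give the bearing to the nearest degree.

11°

Δλ = 3.60 − -12.89 = 16.49°.
θ = atan2( sin Δλ · cos φ₂ , cos φ₁ · sin φ₂ − sin φ₁ · cos φ₂ · cos Δλ )
  = atan2(0.16208, 0.84769) = 10.824° → normalised to [0°, 360°): 10.824°.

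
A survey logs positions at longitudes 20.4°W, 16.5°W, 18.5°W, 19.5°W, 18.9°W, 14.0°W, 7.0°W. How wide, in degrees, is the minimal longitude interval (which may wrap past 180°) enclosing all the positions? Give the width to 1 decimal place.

13.4°

Sort the longitudes: -20.4°, -19.5°, -18.9°, -18.5°, -16.5°, -14.0°, -7.0°.
Eastward gaps between consecutive values (wrapping around): 0.9°, 0.6°, 0.4°, 2.0°, 2.5°, 7.0°, 346.6°.
Largest gap = 346.6° ⇒ minimal covering band is its complement: 360° − 346.6° = 13.4°.
Band runs from -20.4° eastward to -7.0°.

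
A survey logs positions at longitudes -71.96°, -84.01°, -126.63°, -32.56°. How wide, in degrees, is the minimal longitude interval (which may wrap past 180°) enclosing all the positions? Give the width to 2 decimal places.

94.07°

Sort the longitudes: -126.63°, -84.01°, -71.96°, -32.56°.
Eastward gaps between consecutive values (wrapping around): 42.62°, 12.05°, 39.40°, 265.93°.
Largest gap = 265.93° ⇒ minimal covering band is its complement: 360° − 265.93° = 94.07°.
Band runs from -126.63° eastward to -32.56°.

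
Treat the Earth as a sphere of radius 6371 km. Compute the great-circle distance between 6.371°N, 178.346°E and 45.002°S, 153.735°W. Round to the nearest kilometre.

6355 km

Δλ = -153.735 − 178.346 = -332.081°; wrapped into (−180°, 180°]: 27.919°.
Δφ = -45.002 − 6.371 = -51.373°.
a = sin²(Δφ/2) + cos φ₁ · cos φ₂ · sin²(Δλ/2) = 0.228770.
c = 2·atan2(√a, √(1−a)) = 0.99743 rad → d = 6371·c ≈ 6354.66 km.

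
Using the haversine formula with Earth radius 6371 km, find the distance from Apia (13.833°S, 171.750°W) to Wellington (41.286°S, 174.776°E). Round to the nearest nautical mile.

Δλ = 174.776 − -171.750 = 346.526°; wrapped into (−180°, 180°]: -13.474°.
Δφ = -41.286 − -13.833 = -27.453°.
a = sin²(Δφ/2) + cos φ₁ · cos φ₂ · sin²(Δλ/2) = 0.066347.
c = 2·atan2(√a, √(1−a)) = 0.52103 rad → d = 6371·c ≈ 3319.48 km ≈ 1792.38 nmi.

1792 nmi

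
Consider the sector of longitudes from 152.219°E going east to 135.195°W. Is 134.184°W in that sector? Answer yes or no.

No

Band width going east from +152.219° to -135.195°: ((-135.195 − 152.219) mod 360) = 72.586°.
Offset of -134.184° east of the west edge: ((-134.184 − 152.219) mod 360) = 73.597°.
73.597° > 72.586° ⇒ outside.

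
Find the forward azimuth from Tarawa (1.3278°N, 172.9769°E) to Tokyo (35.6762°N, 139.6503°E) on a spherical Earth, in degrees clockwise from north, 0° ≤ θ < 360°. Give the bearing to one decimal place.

321.8°

Δλ = 139.6503 − 172.9769 = -33.3266°.
θ = atan2( sin Δλ · cos φ₂ , cos φ₁ · sin φ₂ − sin φ₁ · cos φ₂ · cos Δλ )
  = atan2(-0.44630, 0.56732) = -38.192° → normalised to [0°, 360°): 321.808°.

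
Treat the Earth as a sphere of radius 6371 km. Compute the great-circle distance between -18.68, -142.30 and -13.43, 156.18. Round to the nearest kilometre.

Δλ = 156.18 − -142.30 = 298.48°; wrapped into (−180°, 180°]: -61.52°.
Δφ = -13.43 − -18.68 = 5.25°.
a = sin²(Δφ/2) + cos φ₁ · cos φ₂ · sin²(Δλ/2) = 0.243116.
c = 2·atan2(√a, √(1−a)) = 1.03123 rad → d = 6371·c ≈ 6569.94 km.

6570 km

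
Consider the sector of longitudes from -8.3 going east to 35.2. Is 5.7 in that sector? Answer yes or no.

Yes

Band width going east from -8.3° to +35.2°: ((35.2 − -8.3) mod 360) = 43.5°.
Offset of +5.7° east of the west edge: ((5.7 − -8.3) mod 360) = 14.0°.
14.0° ≤ 43.5° ⇒ inside.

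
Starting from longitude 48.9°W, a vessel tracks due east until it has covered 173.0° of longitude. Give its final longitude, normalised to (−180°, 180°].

124.1°E

Start at -48.9°; shift +173.0° → +124.1°.
+124.1° already lies in (−180°, 180°].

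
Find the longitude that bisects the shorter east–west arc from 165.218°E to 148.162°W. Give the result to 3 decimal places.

171.472°W

Signed shortest Δλ from +165.218° to -148.162° is +46.620°.
Midpoint longitude = +165.218° + (+46.620°)/2 = +165.218° + 23.310° = +188.528°.
Normalise into (−180°, 180°]: -171.472°.
(The naïve average (+165.218 + -148.162)/2 = 8.528° is on the wrong side of the globe.)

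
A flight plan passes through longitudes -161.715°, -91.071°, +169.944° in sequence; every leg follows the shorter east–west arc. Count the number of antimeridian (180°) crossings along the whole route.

Leg 1: -161.715° → -91.071°, shortest Δλ = 70.644° (east) — does not cross 180°.
Leg 2: -91.071° → +169.944°, shortest Δλ = -98.985° (west) — crosses 180°.
Total crossings: 1.

1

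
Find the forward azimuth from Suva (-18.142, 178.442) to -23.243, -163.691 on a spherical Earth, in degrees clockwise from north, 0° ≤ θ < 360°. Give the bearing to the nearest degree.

110°

Δλ = -163.691 − 178.442 = -342.133°; wrapped into (−180°, 180°]: 17.867°.
θ = atan2( sin Δλ · cos φ₂ , cos φ₁ · sin φ₂ − sin φ₁ · cos φ₂ · cos Δλ )
  = atan2(0.28191, -0.10271) = 110.019° → normalised to [0°, 360°): 110.019°.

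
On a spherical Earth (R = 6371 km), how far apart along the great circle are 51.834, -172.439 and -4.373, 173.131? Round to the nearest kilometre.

Δλ = 173.131 − -172.439 = 345.570°; wrapped into (−180°, 180°]: -14.430°.
Δφ = -4.373 − 51.834 = -56.207°.
a = sin²(Δφ/2) + cos φ₁ · cos φ₂ · sin²(Δλ/2) = 0.231622.
c = 2·atan2(√a, √(1−a)) = 1.00421 rad → d = 6371·c ≈ 6397.81 km.

6398 km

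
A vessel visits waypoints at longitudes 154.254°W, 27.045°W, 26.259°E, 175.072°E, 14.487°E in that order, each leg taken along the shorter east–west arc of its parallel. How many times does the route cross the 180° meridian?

0

Leg 1: -154.254° → -27.045°, shortest Δλ = 127.209° (east) — does not cross 180°.
Leg 2: -27.045° → +26.259°, shortest Δλ = 53.304° (east) — does not cross 180°.
Leg 3: +26.259° → +175.072°, shortest Δλ = 148.813° (east) — does not cross 180°.
Leg 4: +175.072° → +14.487°, shortest Δλ = -160.585° (west) — does not cross 180°.
Total crossings: 0.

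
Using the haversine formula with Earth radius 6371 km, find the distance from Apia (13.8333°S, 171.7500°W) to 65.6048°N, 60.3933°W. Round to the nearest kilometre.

12380 km

Δλ = -60.3933 − -171.7500 = 111.3567°.
Δφ = 65.6048 − -13.8333 = 79.4381°.
a = sin²(Δφ/2) + cos φ₁ · cos φ₂ · sin²(Δλ/2) = 0.681901.
c = 2·atan2(√a, √(1−a)) = 1.94314 rad → d = 6371·c ≈ 12379.76 km.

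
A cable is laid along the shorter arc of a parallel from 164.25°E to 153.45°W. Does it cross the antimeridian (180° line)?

Naïve |-153.45 − 164.25| = 317.7° > 180°, so the shorter arc goes the other way round — across 180°.
Signed shortest Δλ = ((-153.45 − 164.25 + 180) mod 360) − 180 = 42.3°.
Going east by 42.3° from +164.25° passes through 180° before reaching -153.45°.

Yes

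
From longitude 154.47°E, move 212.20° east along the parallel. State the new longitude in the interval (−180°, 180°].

6.67°E

Start at +154.47°; shift +212.20° → +366.67°.
+366.67° lies outside (−180°, 180°]; subtract 360° → +6.67°.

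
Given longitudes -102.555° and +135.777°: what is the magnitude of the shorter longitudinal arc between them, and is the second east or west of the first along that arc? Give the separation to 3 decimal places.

121.668° west

Raw difference: 135.777 − -102.555 = 238.332°.
Normalise into (−180°, 180°]: 238.332° − 360° = -121.668°.
Negative ⇒ the second point lies to the west; separation 121.668°.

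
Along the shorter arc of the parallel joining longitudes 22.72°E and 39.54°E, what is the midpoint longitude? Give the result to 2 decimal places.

31.13°E

Signed shortest Δλ from +22.72° to +39.54° is +16.82°.
Midpoint longitude = +22.72° + (+16.82°)/2 = +22.72° + 8.41° = +31.13°.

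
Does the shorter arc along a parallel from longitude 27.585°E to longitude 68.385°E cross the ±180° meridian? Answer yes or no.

Signed shortest Δλ = ((68.385 − 27.585 + 180) mod 360) − 180 = 40.8°.
Going east by 40.8° from +27.585° reaches +68.385° without touching 180°.

No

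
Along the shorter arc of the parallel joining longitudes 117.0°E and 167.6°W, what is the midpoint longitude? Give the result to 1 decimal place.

154.7°E

Signed shortest Δλ from +117.0° to -167.6° is +75.4°.
Midpoint longitude = +117.0° + (+75.4°)/2 = +117.0° + 37.7° = +154.7°.
(The naïve average (+117.0 + -167.6)/2 = -25.3° is on the wrong side of the globe.)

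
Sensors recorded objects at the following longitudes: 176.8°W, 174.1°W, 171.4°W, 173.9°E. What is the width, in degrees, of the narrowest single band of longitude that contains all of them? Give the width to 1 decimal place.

14.7°

Sort the longitudes: -176.8°, -174.1°, -171.4°, +173.9°.
Eastward gaps between consecutive values (wrapping around): 2.7°, 2.7°, 345.3°, 9.3°.
Largest gap = 345.3° ⇒ minimal covering band is its complement: 360° − 345.3° = 14.7°.
Band runs from +173.9° eastward to -171.4°, crossing the antimeridian.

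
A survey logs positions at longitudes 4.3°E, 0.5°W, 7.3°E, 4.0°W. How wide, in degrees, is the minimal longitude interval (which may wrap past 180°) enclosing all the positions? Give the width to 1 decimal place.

Sort the longitudes: -4.0°, -0.5°, +4.3°, +7.3°.
Eastward gaps between consecutive values (wrapping around): 3.5°, 4.8°, 3.0°, 348.7°.
Largest gap = 348.7° ⇒ minimal covering band is its complement: 360° − 348.7° = 11.3°.
Band runs from -4.0° eastward to +7.3°.

11.3°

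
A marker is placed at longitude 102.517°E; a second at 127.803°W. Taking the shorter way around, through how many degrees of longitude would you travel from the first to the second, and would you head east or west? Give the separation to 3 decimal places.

129.680° east

Raw difference: -127.803 − 102.517 = -230.32°.
Normalise into (−180°, 180°]: -230.32° + 360° = 129.68°.
Positive ⇒ the second point lies to the east; separation 129.680°.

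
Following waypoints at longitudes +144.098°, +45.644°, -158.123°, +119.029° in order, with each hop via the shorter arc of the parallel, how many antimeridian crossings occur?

Leg 1: +144.098° → +45.644°, shortest Δλ = -98.454° (west) — does not cross 180°.
Leg 2: +45.644° → -158.123°, shortest Δλ = 156.233° (east) — crosses 180°.
Leg 3: -158.123° → +119.029°, shortest Δλ = -82.848° (west) — crosses 180°.
Total crossings: 2.

2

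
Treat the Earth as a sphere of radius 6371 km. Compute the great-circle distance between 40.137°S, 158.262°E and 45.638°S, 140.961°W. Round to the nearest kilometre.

Δλ = -140.961 − 158.262 = -299.223°; wrapped into (−180°, 180°]: 60.777°.
Δφ = -45.638 − -40.137 = -5.501°.
a = sin²(Δφ/2) + cos φ₁ · cos φ₂ · sin²(Δλ/2) = 0.139087.
c = 2·atan2(√a, √(1−a)) = 0.76436 rad → d = 6371·c ≈ 4869.74 km.

4870 km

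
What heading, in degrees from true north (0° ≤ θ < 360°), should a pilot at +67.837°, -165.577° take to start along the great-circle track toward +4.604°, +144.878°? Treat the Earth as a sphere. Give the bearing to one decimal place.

Δλ = 144.878 − -165.577 = 310.455°; wrapped into (−180°, 180°]: -49.545°.
θ = atan2( sin Δλ · cos φ₂ , cos φ₁ · sin φ₂ − sin φ₁ · cos φ₂ · cos Δλ )
  = atan2(-0.75846, -0.56869) = -126.862° → normalised to [0°, 360°): 233.138°.

233.1°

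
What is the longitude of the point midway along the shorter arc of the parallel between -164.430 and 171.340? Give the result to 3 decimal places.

Signed shortest Δλ from -164.430° to +171.340° is -24.230°.
Midpoint longitude = -164.430° + (-24.230°)/2 = -164.430° − 12.115° = -176.545°.
(The naïve average (-164.430 + +171.340)/2 = 3.455° is on the wrong side of the globe.)

-176.545°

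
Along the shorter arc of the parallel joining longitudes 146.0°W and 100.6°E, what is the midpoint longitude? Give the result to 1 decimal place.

157.3°E

Signed shortest Δλ from -146.0° to +100.6° is -113.4°.
Midpoint longitude = -146.0° + (-113.4°)/2 = -146.0° − 56.7° = -202.7°.
Normalise into (−180°, 180°]: +157.3°.
(The naïve average (-146.0 + +100.6)/2 = -22.7° is on the wrong side of the globe.)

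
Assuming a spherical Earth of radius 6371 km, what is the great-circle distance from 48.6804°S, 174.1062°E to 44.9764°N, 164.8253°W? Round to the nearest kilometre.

10614 km

Δλ = -164.8253 − 174.1062 = -338.9315°; wrapped into (−180°, 180°]: 21.0685°.
Δφ = 44.9764 − -48.6804 = 93.6568°.
a = sin²(Δφ/2) + cos φ₁ · cos φ₂ · sin²(Δλ/2) = 0.547501.
c = 2·atan2(√a, √(1−a)) = 1.66594 rad → d = 6371·c ≈ 10613.72 km.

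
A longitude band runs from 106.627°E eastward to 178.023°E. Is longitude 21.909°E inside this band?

Band width going east from +106.627° to +178.023°: ((178.023 − 106.627) mod 360) = 71.396°.
Offset of +21.909° east of the west edge: ((21.909 − 106.627) mod 360) = 275.282°.
275.282° > 71.396° ⇒ outside.

No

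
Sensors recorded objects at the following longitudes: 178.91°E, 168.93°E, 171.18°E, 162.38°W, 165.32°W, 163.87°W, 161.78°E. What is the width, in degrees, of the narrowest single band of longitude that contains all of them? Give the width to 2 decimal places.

Sort the longitudes: -165.32°, -163.87°, -162.38°, +161.78°, +168.93°, +171.18°, +178.91°.
Eastward gaps between consecutive values (wrapping around): 1.45°, 1.49°, 324.16°, 7.15°, 2.25°, 7.73°, 15.77°.
Largest gap = 324.16° ⇒ minimal covering band is its complement: 360° − 324.16° = 35.84°.
Band runs from +161.78° eastward to -162.38°, crossing the antimeridian.

35.84°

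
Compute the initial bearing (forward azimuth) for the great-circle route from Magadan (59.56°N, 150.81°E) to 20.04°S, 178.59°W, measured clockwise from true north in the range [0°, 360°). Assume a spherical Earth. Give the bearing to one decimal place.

Δλ = -178.59 − 150.81 = -329.40°; wrapped into (−180°, 180°]: 30.60°.
θ = atan2( sin Δλ · cos φ₂ , cos φ₁ · sin φ₂ − sin φ₁ · cos φ₂ · cos Δλ )
  = atan2(0.47822, -0.87078) = 151.225° → normalised to [0°, 360°): 151.225°.

151.2°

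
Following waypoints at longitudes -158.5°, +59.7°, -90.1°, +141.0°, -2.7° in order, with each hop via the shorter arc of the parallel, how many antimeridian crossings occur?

Leg 1: -158.5° → +59.7°, shortest Δλ = -141.8° (west) — crosses 180°.
Leg 2: +59.7° → -90.1°, shortest Δλ = -149.8° (west) — does not cross 180°.
Leg 3: -90.1° → +141.0°, shortest Δλ = -128.9° (west) — crosses 180°.
Leg 4: +141.0° → -2.7°, shortest Δλ = -143.7° (west) — does not cross 180°.
Total crossings: 2.

2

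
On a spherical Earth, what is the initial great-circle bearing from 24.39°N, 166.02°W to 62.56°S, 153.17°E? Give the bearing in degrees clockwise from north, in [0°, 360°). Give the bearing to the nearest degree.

Δλ = 153.17 − -166.02 = 319.19°; wrapped into (−180°, 180°]: -40.81°.
θ = atan2( sin Δλ · cos φ₂ , cos φ₁ · sin φ₂ − sin φ₁ · cos φ₂ · cos Δλ )
  = atan2(-0.30117, -0.95232) = -162.451° → normalised to [0°, 360°): 197.549°.

198°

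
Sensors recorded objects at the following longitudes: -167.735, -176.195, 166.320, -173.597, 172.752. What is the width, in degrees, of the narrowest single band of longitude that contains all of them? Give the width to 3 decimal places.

25.945°

Sort the longitudes: -176.195°, -173.597°, -167.735°, +166.320°, +172.752°.
Eastward gaps between consecutive values (wrapping around): 2.598°, 5.862°, 334.055°, 6.432°, 11.053°.
Largest gap = 334.055° ⇒ minimal covering band is its complement: 360° − 334.055° = 25.945°.
Band runs from +166.320° eastward to -167.735°, crossing the antimeridian.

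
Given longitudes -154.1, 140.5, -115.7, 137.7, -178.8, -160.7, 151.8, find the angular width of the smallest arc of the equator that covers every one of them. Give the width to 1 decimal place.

Sort the longitudes: -178.8°, -160.7°, -154.1°, -115.7°, +137.7°, +140.5°, +151.8°.
Eastward gaps between consecutive values (wrapping around): 18.1°, 6.6°, 38.4°, 253.4°, 2.8°, 11.3°, 29.4°.
Largest gap = 253.4° ⇒ minimal covering band is its complement: 360° − 253.4° = 106.6°.
Band runs from +137.7° eastward to -115.7°, crossing the antimeridian.

106.6°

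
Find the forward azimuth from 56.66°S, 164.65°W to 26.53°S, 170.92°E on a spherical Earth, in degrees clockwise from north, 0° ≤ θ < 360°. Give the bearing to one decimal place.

319.6°

Δλ = 170.92 − -164.65 = 335.57°; wrapped into (−180°, 180°]: -24.43°.
θ = atan2( sin Δλ · cos φ₂ , cos φ₁ · sin φ₂ − sin φ₁ · cos φ₂ · cos Δλ )
  = atan2(-0.37003, 0.43504) = -40.383° → normalised to [0°, 360°): 319.617°.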